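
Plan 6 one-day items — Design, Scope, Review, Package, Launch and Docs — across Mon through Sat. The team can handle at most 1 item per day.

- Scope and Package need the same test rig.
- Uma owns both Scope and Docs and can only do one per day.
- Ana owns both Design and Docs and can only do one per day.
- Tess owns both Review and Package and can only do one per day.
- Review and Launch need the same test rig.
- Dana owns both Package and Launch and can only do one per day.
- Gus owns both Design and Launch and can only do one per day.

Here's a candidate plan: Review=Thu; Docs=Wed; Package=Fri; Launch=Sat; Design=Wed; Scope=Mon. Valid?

The team can handle at most 1 item per day — violated.
Dana owns both Package and Launch and can only do one per day — holds.
Uma owns both Scope and Docs and can only do one per day — holds.
Ana owns both Design and Docs and can only do one per day — violated.
Review and Launch need the same test rig — holds.
Gus owns both Design and Launch and can only do one per day — holds.
Tess owns both Review and Package and can only do one per day — holds.
Scope and Package need the same test rig — holds.

No. Ana owns both Design and Docs and can only do one per day is not satisfied.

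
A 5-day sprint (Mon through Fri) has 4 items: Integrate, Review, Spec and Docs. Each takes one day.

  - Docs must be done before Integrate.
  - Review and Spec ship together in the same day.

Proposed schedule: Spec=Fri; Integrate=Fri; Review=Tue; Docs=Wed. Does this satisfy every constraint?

Invalid. Review and Spec ship together in the same day.

Review and Spec ship together in the same day — violated.
Docs must be done before Integrate — holds.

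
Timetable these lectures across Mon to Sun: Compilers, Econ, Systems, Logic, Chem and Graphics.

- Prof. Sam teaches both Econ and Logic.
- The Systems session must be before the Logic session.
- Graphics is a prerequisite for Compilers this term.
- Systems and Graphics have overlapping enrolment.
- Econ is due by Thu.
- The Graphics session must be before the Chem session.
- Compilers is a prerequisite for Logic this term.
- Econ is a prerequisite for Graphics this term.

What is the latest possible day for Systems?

Sat

Downstream work caps Systems at Sat.
Systems at Sat is achievable: Econ in Mon, Logic in Sun, Graphics in Tue, Chem in Wed, Systems in Sat, Compilers in Wed.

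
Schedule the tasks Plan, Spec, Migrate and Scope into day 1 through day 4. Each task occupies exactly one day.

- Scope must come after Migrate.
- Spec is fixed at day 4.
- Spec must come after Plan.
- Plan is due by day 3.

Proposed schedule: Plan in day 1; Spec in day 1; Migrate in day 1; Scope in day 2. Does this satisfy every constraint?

Scope must come after Migrate — holds.
Spec is fixed at day 4 — violated.
Spec must come after Plan — violated.
Plan is due by day 3 — holds.

No. Spec is fixed at day 4 is not satisfied.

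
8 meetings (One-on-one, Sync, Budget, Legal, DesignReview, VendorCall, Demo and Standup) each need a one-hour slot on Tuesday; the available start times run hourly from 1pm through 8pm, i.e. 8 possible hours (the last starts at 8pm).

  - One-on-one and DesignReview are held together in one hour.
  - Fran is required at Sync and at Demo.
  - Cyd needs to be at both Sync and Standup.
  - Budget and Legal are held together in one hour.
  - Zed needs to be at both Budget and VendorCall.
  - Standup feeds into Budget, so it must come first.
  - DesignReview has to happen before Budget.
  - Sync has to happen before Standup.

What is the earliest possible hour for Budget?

Precedence pushes Budget to at least 3pm.
Budget at 3pm is achievable: Demo -> 2pm; VendorCall -> 1pm; Legal -> 3pm; DesignReview -> 1pm; Budget -> 3pm; Standup -> 2pm; Sync -> 1pm; One-on-one -> 1pm.

3pm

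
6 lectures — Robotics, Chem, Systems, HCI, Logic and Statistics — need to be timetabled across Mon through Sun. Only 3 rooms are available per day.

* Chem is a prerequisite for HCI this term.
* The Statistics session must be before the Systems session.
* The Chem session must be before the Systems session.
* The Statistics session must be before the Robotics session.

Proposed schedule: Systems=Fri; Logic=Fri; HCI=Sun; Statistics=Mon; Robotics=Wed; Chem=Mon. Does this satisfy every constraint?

Chem is a prerequisite for HCI this term — holds.
Only 3 rooms are available per day — holds.
The Statistics session must be before the Systems session — holds.
The Statistics session must be before the Robotics session — holds.
The Chem session must be before the Systems session — holds.

Yes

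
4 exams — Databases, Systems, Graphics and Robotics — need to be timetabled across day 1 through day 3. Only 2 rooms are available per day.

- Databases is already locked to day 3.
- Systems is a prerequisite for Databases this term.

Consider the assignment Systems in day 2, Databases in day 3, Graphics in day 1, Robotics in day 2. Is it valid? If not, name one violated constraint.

Systems is a prerequisite for Databases this term — holds.
Only 2 rooms are available per day — holds.
Databases is already locked to day 3 — holds.

Valid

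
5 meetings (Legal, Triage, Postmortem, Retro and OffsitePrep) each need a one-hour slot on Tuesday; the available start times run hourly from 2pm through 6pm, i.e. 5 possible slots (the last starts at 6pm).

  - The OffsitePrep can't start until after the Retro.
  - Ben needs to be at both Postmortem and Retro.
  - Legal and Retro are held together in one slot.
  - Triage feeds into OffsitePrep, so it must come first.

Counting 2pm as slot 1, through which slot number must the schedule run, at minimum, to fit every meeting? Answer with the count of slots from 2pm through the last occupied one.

2 slots

The precedence chain requires at least 2 distinct slots.
2 works (last occupied slot: 3pm): for example Retro=2pm, Triage=2pm, Postmortem=3pm, OffsitePrep=3pm, Legal=2pm.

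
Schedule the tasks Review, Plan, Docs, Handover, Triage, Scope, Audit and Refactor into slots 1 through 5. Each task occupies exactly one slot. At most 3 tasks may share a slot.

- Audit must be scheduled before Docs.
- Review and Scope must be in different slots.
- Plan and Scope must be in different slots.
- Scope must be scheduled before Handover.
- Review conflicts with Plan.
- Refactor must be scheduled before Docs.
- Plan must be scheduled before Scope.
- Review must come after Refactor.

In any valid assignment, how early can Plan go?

1

Downstream work caps Plan at 3.
Plan at 1 is achievable: Handover -> 3; Review -> 3; Triage -> 2; Refactor -> 1; Docs -> 2; Scope -> 2; Audit -> 1; Plan -> 1.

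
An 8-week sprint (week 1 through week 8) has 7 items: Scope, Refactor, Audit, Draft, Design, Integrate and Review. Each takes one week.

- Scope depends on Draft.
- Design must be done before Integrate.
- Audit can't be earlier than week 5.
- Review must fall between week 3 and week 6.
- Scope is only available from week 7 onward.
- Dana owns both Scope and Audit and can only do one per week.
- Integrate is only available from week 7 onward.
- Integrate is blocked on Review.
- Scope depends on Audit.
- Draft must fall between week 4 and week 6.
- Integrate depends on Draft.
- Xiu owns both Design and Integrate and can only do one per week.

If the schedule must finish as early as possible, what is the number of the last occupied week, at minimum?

week 7

The precedence chain requires at least 2 distinct weeks.
Scope can't be placed before week 7, so the schedule must run through at least week 7.
7 works (last occupied week: week 7): for example Review in week 3, Scope in week 7, Refactor in week 1, Draft in week 4, Integrate in week 7, Design in week 1, Audit in week 5.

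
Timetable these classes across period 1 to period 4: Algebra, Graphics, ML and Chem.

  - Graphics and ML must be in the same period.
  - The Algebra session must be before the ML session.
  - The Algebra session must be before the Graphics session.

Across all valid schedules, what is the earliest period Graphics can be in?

period 2

Precedence pushes Graphics to at least period 2.
Graphics at period 2 is achievable: Algebra in period 1; ML in period 2; Chem in period 1; Graphics in period 2.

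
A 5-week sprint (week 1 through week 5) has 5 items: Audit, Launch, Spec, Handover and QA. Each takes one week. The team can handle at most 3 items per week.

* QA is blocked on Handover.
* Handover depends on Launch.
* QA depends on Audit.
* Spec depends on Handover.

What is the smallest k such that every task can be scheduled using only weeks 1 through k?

The precedence chain requires at least 3 distinct weeks.
With at most 3 per week and 5 tasks, at least 2 weeks are needed.
3 works (last occupied week: week 3): for example Handover=week 2; Spec=week 3; Audit=week 1; Launch=week 1; QA=week 3.

3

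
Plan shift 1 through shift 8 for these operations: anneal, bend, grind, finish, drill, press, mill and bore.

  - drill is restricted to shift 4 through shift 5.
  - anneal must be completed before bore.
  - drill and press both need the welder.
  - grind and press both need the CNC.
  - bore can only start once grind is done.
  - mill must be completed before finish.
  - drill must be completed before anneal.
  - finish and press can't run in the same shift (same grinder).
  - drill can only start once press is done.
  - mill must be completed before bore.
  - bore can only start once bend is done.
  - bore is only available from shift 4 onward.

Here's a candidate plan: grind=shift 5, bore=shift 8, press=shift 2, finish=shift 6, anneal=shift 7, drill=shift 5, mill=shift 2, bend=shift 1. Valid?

bore is only available from shift 4 onward — holds.
bore can only start once bend is done — holds.
finish and press can't run in the same shift (same grinder) — holds.
drill is restricted to shift 4 through shift 5 — holds.
drill and press both need the welder — holds.
mill must be completed before bore — holds.
anneal must be completed before bore — holds.
mill must be completed before finish — holds.
grind and press both need the CNC — holds.
bore can only start once grind is done — holds.
drill must be completed before anneal — holds.
drill can only start once press is done — holds.

Valid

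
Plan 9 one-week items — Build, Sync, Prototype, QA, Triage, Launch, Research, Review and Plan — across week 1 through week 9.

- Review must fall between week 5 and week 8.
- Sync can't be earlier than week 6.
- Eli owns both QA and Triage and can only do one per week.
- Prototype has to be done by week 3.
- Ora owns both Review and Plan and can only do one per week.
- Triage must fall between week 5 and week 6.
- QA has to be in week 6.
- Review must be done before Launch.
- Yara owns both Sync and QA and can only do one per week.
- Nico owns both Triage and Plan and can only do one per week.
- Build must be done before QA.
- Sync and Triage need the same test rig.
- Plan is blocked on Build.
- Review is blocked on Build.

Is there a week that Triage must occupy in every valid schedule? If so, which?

week 5

Triage's window is week 5–week 6.
QA is fixed at week 6, and Triage can't share a week with QA.
So Triage must be week 5.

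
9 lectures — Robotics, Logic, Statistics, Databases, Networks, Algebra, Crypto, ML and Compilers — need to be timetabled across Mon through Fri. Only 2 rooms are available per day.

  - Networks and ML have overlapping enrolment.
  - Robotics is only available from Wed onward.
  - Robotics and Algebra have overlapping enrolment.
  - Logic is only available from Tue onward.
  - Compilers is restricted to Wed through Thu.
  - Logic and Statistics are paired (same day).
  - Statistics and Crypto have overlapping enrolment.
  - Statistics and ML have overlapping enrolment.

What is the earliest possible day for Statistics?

Tue

Statistics must be in the same day as Logic, which can't be before Tue, so Statistics is at least Tue.
Statistics at Tue is achievable: Statistics -> Tue, Robotics -> Wed, Compilers -> Wed, ML -> Fri, Networks -> Mon, Algebra -> Thu, Logic -> Tue, Databases -> Mon, Crypto -> Thu.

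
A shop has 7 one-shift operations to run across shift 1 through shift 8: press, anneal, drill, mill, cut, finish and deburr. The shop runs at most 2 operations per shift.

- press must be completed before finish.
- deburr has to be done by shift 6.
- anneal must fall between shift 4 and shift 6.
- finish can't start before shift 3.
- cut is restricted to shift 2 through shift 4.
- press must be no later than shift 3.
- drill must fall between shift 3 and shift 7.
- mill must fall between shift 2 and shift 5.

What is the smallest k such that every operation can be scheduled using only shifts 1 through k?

The precedence chain requires at least 2 distinct shifts.
With at most 2 per shift and 7 operations, at least 4 shifts are needed.
anneal can't be placed before shift 4, so the schedule must run through at least shift 4.
4 works (last occupied shift: shift 4): for example mill -> shift 2; press -> shift 1; drill -> shift 3; finish -> shift 3; cut -> shift 2; deburr -> shift 1; anneal -> shift 4.

4 shifts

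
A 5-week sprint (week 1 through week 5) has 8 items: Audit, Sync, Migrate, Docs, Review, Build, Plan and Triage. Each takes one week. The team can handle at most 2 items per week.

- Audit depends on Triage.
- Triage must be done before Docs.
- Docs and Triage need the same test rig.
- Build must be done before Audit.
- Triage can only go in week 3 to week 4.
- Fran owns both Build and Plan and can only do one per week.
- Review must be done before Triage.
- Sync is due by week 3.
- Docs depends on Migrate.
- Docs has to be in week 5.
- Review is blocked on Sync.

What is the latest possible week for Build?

Downstream work caps Build at week 4.
Build at week 4 is achievable: Triage in week 3, Review in week 2, Build in week 4, Sync in week 1, Migrate in week 1, Audit in week 5, Plan in week 2, Docs in week 5.

week 4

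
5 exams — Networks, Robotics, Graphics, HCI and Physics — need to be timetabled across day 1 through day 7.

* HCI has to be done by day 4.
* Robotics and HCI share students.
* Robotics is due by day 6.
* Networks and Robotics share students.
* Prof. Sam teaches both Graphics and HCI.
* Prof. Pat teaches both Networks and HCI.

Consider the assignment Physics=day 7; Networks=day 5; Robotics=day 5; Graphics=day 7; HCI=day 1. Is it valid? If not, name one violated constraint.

No — it violates: Networks and Robotics share students

Networks and Robotics share students — violated.
Prof. Sam teaches both Graphics and HCI — holds.
Prof. Pat teaches both Networks and HCI — holds.
HCI has to be done by day 4 — holds.
Robotics and HCI share students — holds.
Robotics is due by day 6 — holds.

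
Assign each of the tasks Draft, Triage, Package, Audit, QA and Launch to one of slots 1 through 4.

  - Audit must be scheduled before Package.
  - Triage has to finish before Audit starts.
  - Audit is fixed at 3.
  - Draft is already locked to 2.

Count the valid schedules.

32

Splitting on Triage: it can be 1 (16), 2 (16). Listing each branch's schedules as (Draft, Package, Audit, QA, Launch):
Triage=1: (2,4,3,1,1) (2,4,3,1,2) (2,4,3,1,3) (2,4,3,1,4) (2,4,3,2,1) (2,4,3,2,2) (2,4,3,2,3) (2,4,3,2,4) (2,4,3,3,1) (2,4,3,3,2) (2,4,3,3,3) (2,4,3,3,4) (2,4,3,4,1) (2,4,3,4,2) (2,4,3,4,3) (2,4,3,4,4) — 16.
Triage=2: (2,4,3,1,1) (2,4,3,1,2) (2,4,3,1,3) (2,4,3,1,4) (2,4,3,2,1) (2,4,3,2,2) (2,4,3,2,3) (2,4,3,2,4) (2,4,3,3,1) (2,4,3,3,2) (2,4,3,3,3) (2,4,3,3,4) (2,4,3,4,1) (2,4,3,4,2) (2,4,3,4,3) (2,4,3,4,4) — 16.
Summing: 16 + 16 = 32.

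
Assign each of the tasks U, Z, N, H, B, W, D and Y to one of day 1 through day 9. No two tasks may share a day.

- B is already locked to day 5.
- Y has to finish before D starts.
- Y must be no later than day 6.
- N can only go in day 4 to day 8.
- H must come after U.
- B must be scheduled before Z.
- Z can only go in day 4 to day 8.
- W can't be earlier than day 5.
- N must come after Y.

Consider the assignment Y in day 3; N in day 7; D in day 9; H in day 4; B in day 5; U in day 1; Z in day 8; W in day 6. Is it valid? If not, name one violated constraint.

Y has to finish before D starts — holds.
W can't be earlier than day 5 — holds.
No two tasks may share a day — holds.
B is already locked to day 5 — holds.
B must be scheduled before Z — holds.
N can only go in day 4 to day 8 — holds.
N must come after Y — holds.
H must come after U — holds.
Y must be no later than day 6 — holds.
Z can only go in day 4 to day 8 — holds.

Valid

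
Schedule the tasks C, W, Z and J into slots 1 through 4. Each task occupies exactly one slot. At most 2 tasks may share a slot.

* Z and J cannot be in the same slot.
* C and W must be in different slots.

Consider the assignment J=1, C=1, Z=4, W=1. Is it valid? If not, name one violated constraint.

Z and J cannot be in the same slot — holds.
At most 2 tasks may share a slot — violated.
C and W must be in different slots — violated.

Invalid. At most 2 tasks may share a slot.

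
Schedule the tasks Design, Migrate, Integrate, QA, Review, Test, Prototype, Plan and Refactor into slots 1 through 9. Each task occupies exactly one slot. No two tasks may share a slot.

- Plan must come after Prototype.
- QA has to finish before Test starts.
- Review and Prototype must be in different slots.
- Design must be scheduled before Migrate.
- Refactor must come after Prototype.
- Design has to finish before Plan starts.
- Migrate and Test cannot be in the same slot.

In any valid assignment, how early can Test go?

2

Precedence pushes Test to at least 2.
Test at 2 is achievable: QA in 1, Test in 2, Migrate in 6, Refactor in 7, Plan in 5, Design in 3, Review in 9, Prototype in 4, Integrate in 8.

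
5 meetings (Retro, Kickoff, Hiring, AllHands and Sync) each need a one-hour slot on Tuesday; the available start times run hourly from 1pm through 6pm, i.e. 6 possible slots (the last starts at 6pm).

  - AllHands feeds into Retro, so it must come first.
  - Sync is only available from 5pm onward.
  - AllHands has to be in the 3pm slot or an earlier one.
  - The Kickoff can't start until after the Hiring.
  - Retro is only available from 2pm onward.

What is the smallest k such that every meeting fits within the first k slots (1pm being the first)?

5

The precedence chain requires at least 2 distinct slots.
Sync can't be placed before 5pm — that is slot 5 counting from 1pm — so the schedule must run through at least 5 slots.
5 works (last occupied slot: 5pm): for example AllHands=1pm, Kickoff=2pm, Sync=5pm, Hiring=1pm, Retro=2pm.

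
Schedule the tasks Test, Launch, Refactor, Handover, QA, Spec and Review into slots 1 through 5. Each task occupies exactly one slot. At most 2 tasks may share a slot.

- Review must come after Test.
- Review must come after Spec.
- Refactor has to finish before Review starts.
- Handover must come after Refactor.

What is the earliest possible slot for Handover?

Precedence pushes Handover to at least 2.
Handover at 2 is achievable: Launch -> 3; Review -> 3; Handover -> 2; Test -> 1; QA -> 4; Spec -> 2; Refactor -> 1.

2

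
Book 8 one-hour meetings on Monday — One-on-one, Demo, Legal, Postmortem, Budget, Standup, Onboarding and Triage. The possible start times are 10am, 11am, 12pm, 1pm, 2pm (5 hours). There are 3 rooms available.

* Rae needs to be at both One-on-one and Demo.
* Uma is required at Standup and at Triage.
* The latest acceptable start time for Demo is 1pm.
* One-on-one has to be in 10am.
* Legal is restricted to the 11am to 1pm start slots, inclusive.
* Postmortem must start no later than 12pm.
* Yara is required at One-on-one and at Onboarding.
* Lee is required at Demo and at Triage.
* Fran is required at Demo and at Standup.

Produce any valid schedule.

Onboarding=11am; Demo=11am; Triage=1pm; Legal=11am; Budget=10am; Standup=12pm; Postmortem=10am; One-on-one=10am

Checking: Demo(11am) != Triage(1pm); Demo(11am) != Standup(12pm); One-on-one(10am) != Onboarding(11am); One-on-one(10am) != Demo(11am); Standup(12pm) != Triage(1pm); One-on-one=10am in [10am,10am]; Demo=11am in [10am,1pm]; Legal=11am in [11am,1pm]; Postmortem=10am in [10am,12pm]; max 3 per hour (cap 3).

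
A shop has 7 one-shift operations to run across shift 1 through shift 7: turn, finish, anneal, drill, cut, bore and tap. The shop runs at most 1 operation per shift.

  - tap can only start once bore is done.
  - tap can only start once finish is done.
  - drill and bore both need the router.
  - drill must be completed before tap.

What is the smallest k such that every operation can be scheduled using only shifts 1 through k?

The precedence chain requires at least 2 distinct shifts.
With at most 1 per shift and 7 operations, at least 7 shifts are needed.
7 works (last occupied shift: shift 7): for example turn=shift 5; cut=shift 7; anneal=shift 6; drill=shift 2; tap=shift 4; bore=shift 3; finish=shift 1.

7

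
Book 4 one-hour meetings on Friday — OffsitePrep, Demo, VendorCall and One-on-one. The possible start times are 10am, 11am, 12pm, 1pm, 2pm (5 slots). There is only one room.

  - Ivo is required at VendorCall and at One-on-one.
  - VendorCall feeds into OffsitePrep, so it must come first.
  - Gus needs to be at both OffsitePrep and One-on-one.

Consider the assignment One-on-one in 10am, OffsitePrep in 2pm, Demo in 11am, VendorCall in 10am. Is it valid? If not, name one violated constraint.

VendorCall feeds into OffsitePrep, so it must come first — holds.
Ivo is required at VendorCall and at One-on-one — violated.
Gus needs to be at both OffsitePrep and One-on-one — holds.
There is only one room — violated.

Invalid. Ivo is required at VendorCall and at One-on-one.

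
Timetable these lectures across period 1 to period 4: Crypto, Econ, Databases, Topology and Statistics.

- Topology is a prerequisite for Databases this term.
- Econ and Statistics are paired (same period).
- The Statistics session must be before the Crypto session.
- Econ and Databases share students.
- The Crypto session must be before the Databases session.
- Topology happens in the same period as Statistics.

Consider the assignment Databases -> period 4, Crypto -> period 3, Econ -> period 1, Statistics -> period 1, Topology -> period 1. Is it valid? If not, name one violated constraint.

Valid

Topology is a prerequisite for Databases this term — holds.
Topology happens in the same period as Statistics — holds.
The Crypto session must be before the Databases session — holds.
Econ and Statistics are paired (same period) — holds.
The Statistics session must be before the Crypto session — holds.
Econ and Databases share students — holds.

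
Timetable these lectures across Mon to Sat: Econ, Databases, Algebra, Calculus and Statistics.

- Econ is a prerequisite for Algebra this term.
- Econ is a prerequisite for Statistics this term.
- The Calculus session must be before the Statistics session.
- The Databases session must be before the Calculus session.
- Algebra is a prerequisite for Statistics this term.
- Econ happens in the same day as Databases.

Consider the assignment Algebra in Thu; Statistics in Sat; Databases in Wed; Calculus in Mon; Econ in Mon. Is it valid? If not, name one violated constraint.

Econ happens in the same day as Databases — violated.
The Calculus session must be before the Statistics session — holds.
Algebra is a prerequisite for Statistics this term — holds.
The Databases session must be before the Calculus session — violated.
Econ is a prerequisite for Algebra this term — holds.
Econ is a prerequisite for Statistics this term — holds.

No. The Databases session must be before the Calculus session is not satisfied.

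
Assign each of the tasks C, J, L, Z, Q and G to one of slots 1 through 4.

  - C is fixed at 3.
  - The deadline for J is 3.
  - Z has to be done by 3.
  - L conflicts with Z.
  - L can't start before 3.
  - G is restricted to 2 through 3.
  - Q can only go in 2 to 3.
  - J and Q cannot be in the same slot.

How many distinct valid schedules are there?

40

Splitting on J: it can be 1 (20), 2 (10), 3 (10). Listing each branch's schedules as (C, L, Z, Q, G):
J=1: (3,3,1,2,2) (3,3,1,2,3) (3,3,1,3,2) (3,3,1,3,3) (3,3,2,2,2) (3,3,2,2,3) (3,3,2,3,2) (3,3,2,3,3) (3,4,1,2,2) (3,4,1,2,3) (3,4,1,3,2) (3,4,1,3,3) (3,4,2,2,2) (3,4,2,2,3) (3,4,2,3,2) (3,4,2,3,3) (3,4,3,2,2) (3,4,3,2,3) (3,4,3,3,2) (3,4,3,3,3) — 20.
J=2: (3,3,1,3,2) (3,3,1,3,3) (3,3,2,3,2) (3,3,2,3,3) (3,4,1,3,2) (3,4,1,3,3) (3,4,2,3,2) (3,4,2,3,3) (3,4,3,3,2) (3,4,3,3,3) — 10.
J=3: (3,3,1,2,2) (3,3,1,2,3) (3,3,2,2,2) (3,3,2,2,3) (3,4,1,2,2) (3,4,1,2,3) (3,4,2,2,2) (3,4,2,2,3) (3,4,3,2,2) (3,4,3,2,3) — 10.
Summing: 20 + 10 + 10 = 40.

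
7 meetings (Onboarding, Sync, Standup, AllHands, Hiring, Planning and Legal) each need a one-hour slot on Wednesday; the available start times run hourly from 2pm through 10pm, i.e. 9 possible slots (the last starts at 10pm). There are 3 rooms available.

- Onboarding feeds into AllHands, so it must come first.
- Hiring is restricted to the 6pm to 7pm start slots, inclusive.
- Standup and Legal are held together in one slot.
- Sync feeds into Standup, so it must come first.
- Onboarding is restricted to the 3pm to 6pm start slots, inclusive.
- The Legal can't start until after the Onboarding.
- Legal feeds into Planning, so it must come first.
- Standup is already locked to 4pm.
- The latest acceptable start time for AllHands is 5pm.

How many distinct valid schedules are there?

48

Splitting on Sync: it can be 2pm (24), 3pm (24). Listing each branch's schedules as (Onboarding, Standup, AllHands, Hiring, Planning, Legal):
Sync=2pm: (3pm,4pm,4pm,6pm,5pm,4pm) (3pm,4pm,4pm,6pm,6pm,4pm) (3pm,4pm,4pm,6pm,7pm,4pm) (3pm,4pm,4pm,6pm,8pm,4pm) (3pm,4pm,4pm,6pm,9pm,4pm) (3pm,4pm,4pm,6pm,10pm,4pm) (3pm,4pm,4pm,7pm,5pm,4pm) (3pm,4pm,4pm,7pm,6pm,4pm) (3pm,4pm,4pm,7pm,7pm,4pm) (3pm,4pm,4pm,7pm,8pm,4pm) (3pm,4pm,4pm,7pm,9pm,4pm) (3pm,4pm,4pm,7pm,10pm,4pm) (3pm,4pm,5pm,6pm,5pm,4pm) (3pm,4pm,5pm,6pm,6pm,4pm) (3pm,4pm,5pm,6pm,7pm,4pm) (3pm,4pm,5pm,6pm,8pm,4pm) (3pm,4pm,5pm,6pm,9pm,4pm) (3pm,4pm,5pm,6pm,10pm,4pm) (3pm,4pm,5pm,7pm,5pm,4pm) (3pm,4pm,5pm,7pm,6pm,4pm) (3pm,4pm,5pm,7pm,7pm,4pm) (3pm,4pm,5pm,7pm,8pm,4pm) (3pm,4pm,5pm,7pm,9pm,4pm) (3pm,4pm,5pm,7pm,10pm,4pm) — 24.
Sync=3pm: (3pm,4pm,4pm,6pm,5pm,4pm) (3pm,4pm,4pm,6pm,6pm,4pm) (3pm,4pm,4pm,6pm,7pm,4pm) (3pm,4pm,4pm,6pm,8pm,4pm) (3pm,4pm,4pm,6pm,9pm,4pm) (3pm,4pm,4pm,6pm,10pm,4pm) (3pm,4pm,4pm,7pm,5pm,4pm) (3pm,4pm,4pm,7pm,6pm,4pm) (3pm,4pm,4pm,7pm,7pm,4pm) (3pm,4pm,4pm,7pm,8pm,4pm) (3pm,4pm,4pm,7pm,9pm,4pm) (3pm,4pm,4pm,7pm,10pm,4pm) (3pm,4pm,5pm,6pm,5pm,4pm) (3pm,4pm,5pm,6pm,6pm,4pm) (3pm,4pm,5pm,6pm,7pm,4pm) (3pm,4pm,5pm,6pm,8pm,4pm) (3pm,4pm,5pm,6pm,9pm,4pm) (3pm,4pm,5pm,6pm,10pm,4pm) (3pm,4pm,5pm,7pm,5pm,4pm) (3pm,4pm,5pm,7pm,6pm,4pm) (3pm,4pm,5pm,7pm,7pm,4pm) (3pm,4pm,5pm,7pm,8pm,4pm) (3pm,4pm,5pm,7pm,9pm,4pm) (3pm,4pm,5pm,7pm,10pm,4pm) — 24.
Summing: 24 + 24 = 48.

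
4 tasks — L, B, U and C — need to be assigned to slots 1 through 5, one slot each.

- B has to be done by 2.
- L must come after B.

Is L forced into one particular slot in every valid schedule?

L can be 2 (e.g. B -> 1; L -> 2; U -> 1; C -> 1) or 3 (e.g. U in 1, C in 1, B in 1, L in 3).

No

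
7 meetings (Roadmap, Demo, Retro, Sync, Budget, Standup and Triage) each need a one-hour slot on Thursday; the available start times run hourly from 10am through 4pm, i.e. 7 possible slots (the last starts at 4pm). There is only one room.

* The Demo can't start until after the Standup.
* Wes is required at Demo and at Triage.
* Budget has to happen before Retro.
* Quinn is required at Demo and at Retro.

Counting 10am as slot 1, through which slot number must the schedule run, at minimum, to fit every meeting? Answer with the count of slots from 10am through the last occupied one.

7

The precedence chain requires at least 2 distinct slots.
With at most 1 per slot and 7 meetings, at least 7 slots are needed.
7 works (last occupied slot: 4pm): for example Sync=3pm; Demo=11am; Retro=1pm; Standup=10am; Roadmap=2pm; Triage=4pm; Budget=12pm.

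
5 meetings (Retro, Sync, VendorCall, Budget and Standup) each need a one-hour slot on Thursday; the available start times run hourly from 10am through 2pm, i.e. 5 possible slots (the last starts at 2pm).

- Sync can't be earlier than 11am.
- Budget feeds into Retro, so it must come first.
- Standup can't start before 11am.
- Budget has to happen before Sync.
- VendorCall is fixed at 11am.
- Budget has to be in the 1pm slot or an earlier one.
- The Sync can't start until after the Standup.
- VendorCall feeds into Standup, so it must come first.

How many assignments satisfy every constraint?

Splitting on Retro: it can be 11am (3), 12pm (6), 1pm (9), 2pm (11). Listing each branch's schedules as (Sync, VendorCall, Budget, Standup):
Retro=11am: (1pm,11am,10am,12pm) (2pm,11am,10am,12pm) (2pm,11am,10am,1pm) — 3.
Retro=12pm: (1pm,11am,10am,12pm) (1pm,11am,11am,12pm) (2pm,11am,10am,12pm) (2pm,11am,10am,1pm) (2pm,11am,11am,12pm) (2pm,11am,11am,1pm) — 6.
Retro=1pm: (1pm,11am,10am,12pm) (1pm,11am,11am,12pm) (1pm,11am,12pm,12pm) (2pm,11am,10am,12pm) (2pm,11am,10am,1pm) (2pm,11am,11am,12pm) (2pm,11am,11am,1pm) (2pm,11am,12pm,12pm) (2pm,11am,12pm,1pm) — 9.
Retro=2pm: (1pm,11am,10am,12pm) (1pm,11am,11am,12pm) (1pm,11am,12pm,12pm) (2pm,11am,10am,12pm) (2pm,11am,10am,1pm) (2pm,11am,11am,12pm) (2pm,11am,11am,1pm) (2pm,11am,12pm,12pm) (2pm,11am,12pm,1pm) (2pm,11am,1pm,12pm) (2pm,11am,1pm,1pm) — 11.
Summing: 3 + 6 + 9 + 11 = 29.

29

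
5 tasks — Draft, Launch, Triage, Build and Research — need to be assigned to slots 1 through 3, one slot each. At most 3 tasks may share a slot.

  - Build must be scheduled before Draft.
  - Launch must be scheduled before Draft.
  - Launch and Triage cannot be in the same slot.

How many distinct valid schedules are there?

Splitting on Draft: it can be 2 (6), 3 (24). Listing each branch's schedules as (Launch, Triage, Build, Research):
Draft=2: (1,2,1,1) (1,2,1,2) (1,2,1,3) (1,3,1,1) (1,3,1,2) (1,3,1,3) — 6.
Draft=3: (1,2,1,1) (1,2,1,2) (1,2,1,3) (1,2,2,1) (1,2,2,2) (1,2,2,3) (1,3,1,1) (1,3,1,2) (1,3,1,3) (1,3,2,1) (1,3,2,2) (1,3,2,3) (2,1,1,1) (2,1,1,2) (2,1,1,3) (2,1,2,1) (2,1,2,2) (2,1,2,3) (2,3,1,1) (2,3,1,2) (2,3,1,3) (2,3,2,1) (2,3,2,2) (2,3,2,3) — 24.
Summing: 6 + 24 = 30.

30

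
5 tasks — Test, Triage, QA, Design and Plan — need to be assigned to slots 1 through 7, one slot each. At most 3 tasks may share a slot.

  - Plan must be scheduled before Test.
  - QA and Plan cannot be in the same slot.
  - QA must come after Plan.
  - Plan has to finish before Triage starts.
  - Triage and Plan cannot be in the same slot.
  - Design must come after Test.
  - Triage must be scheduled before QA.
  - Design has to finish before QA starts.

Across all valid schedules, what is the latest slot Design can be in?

6

Precedence pushes Design to at least 3; downstream work caps Design at 6.
Design at 6 is achievable: Test in 2, Plan in 1, QA in 7, Triage in 2, Design in 6.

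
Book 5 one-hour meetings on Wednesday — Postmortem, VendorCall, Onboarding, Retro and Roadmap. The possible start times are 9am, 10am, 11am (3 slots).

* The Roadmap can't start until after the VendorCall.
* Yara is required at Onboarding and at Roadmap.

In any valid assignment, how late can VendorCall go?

10am

Downstream work caps VendorCall at 10am.
VendorCall at 10am is achievable: VendorCall=10am, Retro=9am, Roadmap=11am, Postmortem=9am, Onboarding=9am.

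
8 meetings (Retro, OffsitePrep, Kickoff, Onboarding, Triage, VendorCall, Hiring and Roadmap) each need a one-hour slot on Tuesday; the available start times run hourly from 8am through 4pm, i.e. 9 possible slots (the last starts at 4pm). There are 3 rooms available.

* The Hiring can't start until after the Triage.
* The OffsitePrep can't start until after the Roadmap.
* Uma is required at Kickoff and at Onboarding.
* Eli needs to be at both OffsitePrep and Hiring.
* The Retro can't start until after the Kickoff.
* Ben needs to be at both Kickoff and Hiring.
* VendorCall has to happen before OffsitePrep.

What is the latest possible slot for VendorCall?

Downstream work caps VendorCall at 3pm.
VendorCall at 3pm is achievable: Triage in 8am, Hiring in 9am, VendorCall in 3pm, OffsitePrep in 4pm, Onboarding in 9am, Kickoff in 8am, Roadmap in 8am, Retro in 9am.

3pm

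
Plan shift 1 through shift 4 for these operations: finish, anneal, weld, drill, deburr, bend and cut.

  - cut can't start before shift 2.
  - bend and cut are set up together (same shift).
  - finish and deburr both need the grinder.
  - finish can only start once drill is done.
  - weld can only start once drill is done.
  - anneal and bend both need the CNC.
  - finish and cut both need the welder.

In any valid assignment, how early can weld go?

Precedence pushes weld to at least shift 2.
weld at shift 2 is achievable: deburr -> shift 1; cut -> shift 2; anneal -> shift 1; drill -> shift 1; weld -> shift 2; bend -> shift 2; finish -> shift 3.

shift 2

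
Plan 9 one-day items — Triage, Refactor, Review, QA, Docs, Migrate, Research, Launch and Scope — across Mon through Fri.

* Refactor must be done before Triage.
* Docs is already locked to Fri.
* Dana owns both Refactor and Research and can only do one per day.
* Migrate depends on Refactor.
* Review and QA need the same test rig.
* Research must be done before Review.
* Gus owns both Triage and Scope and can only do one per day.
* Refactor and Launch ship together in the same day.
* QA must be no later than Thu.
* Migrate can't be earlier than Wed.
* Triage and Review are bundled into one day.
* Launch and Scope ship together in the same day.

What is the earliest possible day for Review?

Wed

Precedence pushes Review to at least Tue.
Review at Wed is achievable: Docs=Fri, Refactor=Mon, Review=Wed, Triage=Wed, Launch=Mon, Scope=Mon, QA=Mon, Research=Tue, Migrate=Wed.
Nothing earlier works — the conflict constraints rule out every day before Wed.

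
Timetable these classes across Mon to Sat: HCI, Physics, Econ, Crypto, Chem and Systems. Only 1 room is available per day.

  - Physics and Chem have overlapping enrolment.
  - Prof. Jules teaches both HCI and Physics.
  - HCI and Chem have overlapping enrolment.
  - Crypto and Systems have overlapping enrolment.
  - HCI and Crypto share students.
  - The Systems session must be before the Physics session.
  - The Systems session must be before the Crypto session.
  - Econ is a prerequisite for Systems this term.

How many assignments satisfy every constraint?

60

Splitting on Physics: it can be Wed (6), Thu (14), Fri (20), Sat (20). Listing each branch's schedules as (HCI, Econ, Crypto, Chem, Systems):
Physics=Wed: (Thu,Mon,Fri,Sat,Tue) (Thu,Mon,Sat,Fri,Tue) (Fri,Mon,Thu,Sat,Tue) (Fri,Mon,Sat,Thu,Tue) (Sat,Mon,Thu,Fri,Tue) (Sat,Mon,Fri,Thu,Tue) — 6.
Physics=Thu: (Mon,Tue,Fri,Sat,Wed) (Mon,Tue,Sat,Fri,Wed) (Tue,Mon,Fri,Sat,Wed) (Tue,Mon,Sat,Fri,Wed) (Wed,Mon,Fri,Sat,Tue) (Wed,Mon,Sat,Fri,Tue) (Fri,Mon,Wed,Sat,Tue) (Fri,Mon,Sat,Tue,Wed) (Fri,Mon,Sat,Wed,Tue) (Fri,Tue,Sat,Mon,Wed) (Sat,Mon,Wed,Fri,Tue) (Sat,Mon,Fri,Tue,Wed) (Sat,Mon,Fri,Wed,Tue) (Sat,Tue,Fri,Mon,Wed) — 14.
Physics=Fri: (Mon,Tue,Thu,Sat,Wed) (Mon,Tue,Sat,Wed,Thu) (Mon,Tue,Sat,Thu,Wed) (Mon,Wed,Sat,Tue,Thu) (Tue,Mon,Thu,Sat,Wed) (Tue,Mon,Sat,Wed,Thu) (Tue,Mon,Sat,Thu,Wed) (Tue,Wed,Sat,Mon,Thu) (Wed,Mon,Thu,Sat,Tue) (Wed,Mon,Sat,Tue,Thu) (Wed,Mon,Sat,Thu,Tue) (Wed,Tue,Sat,Mon,Thu) (Thu,Mon,Wed,Sat,Tue) (Thu,Mon,Sat,Tue,Wed) (Thu,Mon,Sat,Wed,Tue) (Thu,Tue,Sat,Mon,Wed) (Sat,Mon,Wed,Thu,Tue) (Sat,Mon,Thu,Tue,Wed) (Sat,Mon,Thu,Wed,Tue) (Sat,Tue,Thu,Mon,Wed) — 20.
Physics=Sat: (Mon,Tue,Thu,Fri,Wed) (Mon,Tue,Fri,Wed,Thu) (Mon,Tue,Fri,Thu,Wed) (Mon,Wed,Fri,Tue,Thu) (Tue,Mon,Thu,Fri,Wed) (Tue,Mon,Fri,Wed,Thu) (Tue,Mon,Fri,Thu,Wed) (Tue,Wed,Fri,Mon,Thu) (Wed,Mon,Thu,Fri,Tue) (Wed,Mon,Fri,Tue,Thu) (Wed,Mon,Fri,Thu,Tue) (Wed,Tue,Fri,Mon,Thu) (Thu,Mon,Wed,Fri,Tue) (Thu,Mon,Fri,Tue,Wed) (Thu,Mon,Fri,Wed,Tue) (Thu,Tue,Fri,Mon,Wed) (Fri,Mon,Wed,Thu,Tue) (Fri,Mon,Thu,Tue,Wed) (Fri,Mon,Thu,Wed,Tue) (Fri,Tue,Thu,Mon,Wed) — 20.
Summing: 6 + 14 + 20 + 20 = 60.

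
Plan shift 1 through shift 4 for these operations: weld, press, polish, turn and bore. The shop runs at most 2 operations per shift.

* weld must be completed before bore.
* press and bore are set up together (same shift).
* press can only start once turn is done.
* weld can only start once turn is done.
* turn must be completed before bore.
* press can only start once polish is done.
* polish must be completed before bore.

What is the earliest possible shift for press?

shift 3

Press must be in the same shift as bore, which can't be before shift 3, so press is at least shift 3.
press at shift 3 is achievable: polish=shift 1; bore=shift 3; weld=shift 2; press=shift 3; turn=shift 1.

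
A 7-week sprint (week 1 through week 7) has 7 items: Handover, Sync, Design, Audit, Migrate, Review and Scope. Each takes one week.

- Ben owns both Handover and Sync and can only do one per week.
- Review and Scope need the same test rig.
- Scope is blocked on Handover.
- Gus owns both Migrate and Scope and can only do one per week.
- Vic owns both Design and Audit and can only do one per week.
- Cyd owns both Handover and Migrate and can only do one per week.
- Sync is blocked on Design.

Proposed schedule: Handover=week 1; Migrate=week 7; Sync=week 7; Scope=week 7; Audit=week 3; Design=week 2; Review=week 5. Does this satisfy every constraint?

No. Gus owns both Migrate and Scope and can only do one per week is not satisfied.

Ben owns both Handover and Sync and can only do one per week — holds.
Vic owns both Design and Audit and can only do one per week — holds.
Sync is blocked on Design — holds.
Scope is blocked on Handover — holds.
Review and Scope need the same test rig — holds.
Gus owns both Migrate and Scope and can only do one per week — violated.
Cyd owns both Handover and Migrate and can only do one per week — holds.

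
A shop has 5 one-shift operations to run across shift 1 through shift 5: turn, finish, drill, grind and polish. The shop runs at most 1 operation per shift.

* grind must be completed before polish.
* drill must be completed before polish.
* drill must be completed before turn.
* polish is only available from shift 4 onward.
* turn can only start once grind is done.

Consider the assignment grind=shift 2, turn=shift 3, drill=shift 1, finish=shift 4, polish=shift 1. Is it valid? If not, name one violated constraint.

polish is only available from shift 4 onward — violated.
drill must be completed before turn — holds.
turn can only start once grind is done — holds.
grind must be completed before polish — violated.
The shop runs at most 1 operation per shift — violated.
drill must be completed before polish — violated.

No. polish is only available from shift 4 onward is not satisfied.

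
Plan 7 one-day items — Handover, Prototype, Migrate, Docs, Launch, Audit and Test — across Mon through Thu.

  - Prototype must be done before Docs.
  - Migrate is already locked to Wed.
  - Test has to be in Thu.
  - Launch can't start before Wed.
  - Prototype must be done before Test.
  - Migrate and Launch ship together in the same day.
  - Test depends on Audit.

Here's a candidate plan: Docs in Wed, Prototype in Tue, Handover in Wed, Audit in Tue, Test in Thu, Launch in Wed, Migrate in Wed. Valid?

Test depends on Audit — holds.
Prototype must be done before Test — holds.
Test has to be in Thu — holds.
Prototype must be done before Docs — holds.
Launch can't start before Wed — holds.
Migrate and Launch ship together in the same day — holds.
Migrate is already locked to Wed — holds.

Valid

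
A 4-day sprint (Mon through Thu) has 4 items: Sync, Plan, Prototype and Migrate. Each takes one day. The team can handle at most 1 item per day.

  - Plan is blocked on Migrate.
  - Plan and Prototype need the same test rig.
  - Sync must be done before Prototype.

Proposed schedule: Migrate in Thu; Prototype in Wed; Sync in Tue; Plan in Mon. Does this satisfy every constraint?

Plan and Prototype need the same test rig — holds.
The team can handle at most 1 item per day — holds.
Plan is blocked on Migrate — violated.
Sync must be done before Prototype — holds.

Invalid. Plan is blocked on Migrate.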